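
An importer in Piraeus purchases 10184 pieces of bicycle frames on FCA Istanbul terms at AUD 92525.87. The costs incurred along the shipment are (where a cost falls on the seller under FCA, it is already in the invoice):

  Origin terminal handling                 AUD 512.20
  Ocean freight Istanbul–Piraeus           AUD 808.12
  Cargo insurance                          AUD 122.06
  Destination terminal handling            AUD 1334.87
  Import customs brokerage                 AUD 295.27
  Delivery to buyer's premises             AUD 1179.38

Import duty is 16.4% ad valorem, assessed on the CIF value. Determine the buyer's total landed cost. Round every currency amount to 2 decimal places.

Total landed cost: AUD 112188.56

FCA: the seller delivers export-cleared goods to the carrier; the buyer bears costs from that point.
CIF value = FCA price + origin terminal + freight + insurance = 92525.87 + 512.20 + 808.12 + 122.06 = 93968.25
Import duty = 93968.25 × 16.4% = 15410.79
Buyer bears: origin terminal 512.20 + freight 808.12 + insurance 122.06 + destination terminal 1334.87 + brokerage 295.27 + delivery 1179.38 + duty 15410.79 = 19662.69
Landed cost = invoice 92525.87 + 19662.69 = 112188.56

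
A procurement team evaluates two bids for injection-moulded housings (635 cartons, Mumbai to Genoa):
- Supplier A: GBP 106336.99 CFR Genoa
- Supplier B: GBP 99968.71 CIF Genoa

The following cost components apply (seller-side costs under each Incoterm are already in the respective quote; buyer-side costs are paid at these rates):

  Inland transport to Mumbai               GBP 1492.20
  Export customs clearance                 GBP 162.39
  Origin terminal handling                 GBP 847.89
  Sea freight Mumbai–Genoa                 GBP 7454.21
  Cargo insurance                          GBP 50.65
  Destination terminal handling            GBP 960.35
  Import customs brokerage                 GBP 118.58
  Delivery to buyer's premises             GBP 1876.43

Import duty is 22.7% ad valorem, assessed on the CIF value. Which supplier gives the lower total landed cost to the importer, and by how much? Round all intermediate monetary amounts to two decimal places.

Supplier B is cheaper by GBP 7876.02

Supplier A (CFR):
CIF value = CFR price + insurance = 106336.99 + 50.65 = 106387.64
Import duty = 106387.64 × 22.7% = 24149.99
Buyer bears (A): 50.65 + 960.35 + 118.58 + 1876.43 = 3006.01
Landed cost (A) = invoice 106336.99 + 3006.01 + duty 24149.99 = 133492.99
Supplier B (CIF):
The CIF price already equals the CIF value: 99968.71
Import duty = 99968.71 × 22.7% = 22692.90
Buyer bears (B): 960.35 + 118.58 + 1876.43 = 2955.36
Landed cost (B) = invoice 99968.71 + 2955.36 + duty 22692.90 = 125616.97
Difference = |133492.99 − 125616.97| = 7876.02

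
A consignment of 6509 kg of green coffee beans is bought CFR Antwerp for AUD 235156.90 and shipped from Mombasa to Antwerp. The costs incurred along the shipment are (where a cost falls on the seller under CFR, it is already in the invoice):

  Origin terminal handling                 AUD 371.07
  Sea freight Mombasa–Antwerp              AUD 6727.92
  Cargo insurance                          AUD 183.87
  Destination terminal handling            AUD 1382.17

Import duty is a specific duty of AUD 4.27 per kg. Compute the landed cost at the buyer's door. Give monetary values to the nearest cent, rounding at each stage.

CFR: the seller pays costs through ocean freight to the destination port, but not insurance.
Already in the invoice (seller's account under CFR): origin terminal, freight — exclude.
CIF value = CFR price + insurance = 235156.90 + 183.87 = 235340.77
Import duty = 6509 × 4.27 = 27793.43
Buyer bears: insurance 183.87 + destination terminal 1382.17 + duty 27793.43 = 29359.47
Landed cost = invoice 235156.90 + 29359.47 = 264516.37

Total landed cost: AUD 264516.37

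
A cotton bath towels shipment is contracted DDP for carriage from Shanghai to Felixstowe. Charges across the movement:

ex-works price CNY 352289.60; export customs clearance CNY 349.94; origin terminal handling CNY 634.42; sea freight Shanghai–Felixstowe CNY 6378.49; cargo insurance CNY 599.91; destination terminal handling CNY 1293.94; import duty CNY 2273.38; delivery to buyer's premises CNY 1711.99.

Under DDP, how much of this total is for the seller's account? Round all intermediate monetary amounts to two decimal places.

Seller's account: CNY 365531.67

DDP: the seller bears all costs including import duty.
Seller's account: goods 352289.60 + export clearance 349.94 + origin terminal 634.42 + freight 6378.49 + insurance 599.91 + destination terminal 1293.94 + duty 2273.38 + delivery 1711.99 = 365531.67
Buyer's account: 0.00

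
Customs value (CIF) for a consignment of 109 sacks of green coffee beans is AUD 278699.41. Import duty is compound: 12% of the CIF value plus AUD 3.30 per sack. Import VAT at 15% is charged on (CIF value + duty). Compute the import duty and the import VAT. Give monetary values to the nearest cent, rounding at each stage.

Ad valorem component: 278699.41 × 12% = 33443.93
Specific component: 109 × 3.30 = 359.70
Import duty = 33443.93 + 359.70 = 33803.63
VAT base = CIF + duty = 278699.41 + 33803.63 = 312503.04
Import VAT = 312503.04 × 15% = 46875.46

Import duty: AUD 33803.63; import VAT: AUD 46875.46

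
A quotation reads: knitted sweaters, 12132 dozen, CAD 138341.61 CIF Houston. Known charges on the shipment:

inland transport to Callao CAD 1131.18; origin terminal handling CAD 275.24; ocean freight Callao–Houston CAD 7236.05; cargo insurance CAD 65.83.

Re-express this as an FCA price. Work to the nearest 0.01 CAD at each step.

Not relevant to the conversion: inland to port — on the seller under both CIF and FCA; already in the CIF price and stays in the FCA price.
From CIF to FCA, the seller no longer bears: origin terminal, freight, insurance.
FCA price = 138341.61 − 275.24 − 7236.05 − 65.83 = 130764.49

FCA price: CAD 130764.49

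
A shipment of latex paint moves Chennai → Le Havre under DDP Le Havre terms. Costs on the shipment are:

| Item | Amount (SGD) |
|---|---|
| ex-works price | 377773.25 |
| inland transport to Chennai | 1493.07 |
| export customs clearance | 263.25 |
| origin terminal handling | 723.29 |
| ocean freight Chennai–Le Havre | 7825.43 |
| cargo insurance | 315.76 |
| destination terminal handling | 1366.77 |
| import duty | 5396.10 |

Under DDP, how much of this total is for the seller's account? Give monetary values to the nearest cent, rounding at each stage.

DDP: the seller bears all costs including import duty.
Seller's account: goods 377773.25 + inland to port 1493.07 + export clearance 263.25 + origin terminal 723.29 + freight 7825.43 + insurance 315.76 + destination terminal 1366.77 + duty 5396.10 = 395156.92
Buyer's account: 0.00

Seller's account: SGD 395156.92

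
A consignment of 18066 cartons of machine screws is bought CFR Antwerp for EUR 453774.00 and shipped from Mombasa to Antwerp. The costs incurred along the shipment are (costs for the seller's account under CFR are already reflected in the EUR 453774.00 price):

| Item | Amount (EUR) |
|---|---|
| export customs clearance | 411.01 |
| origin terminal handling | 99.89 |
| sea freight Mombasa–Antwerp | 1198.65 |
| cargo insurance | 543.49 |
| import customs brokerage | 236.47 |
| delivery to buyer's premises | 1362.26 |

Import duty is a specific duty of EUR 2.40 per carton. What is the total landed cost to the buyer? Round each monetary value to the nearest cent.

Total landed cost: EUR 499274.62

CFR: the seller pays costs through ocean freight to the destination port, but not insurance.
Already in the invoice (seller's account under CFR): export clearance, origin terminal, freight — exclude.
CIF value = CFR price + insurance = 453774.00 + 543.49 = 454317.49
Import duty = 18066 × 2.40 = 43358.40
Buyer bears: insurance 543.49 + brokerage 236.47 + delivery 1362.26 + duty 43358.40 = 45500.62
Landed cost = invoice 453774.00 + 45500.62 = 499274.62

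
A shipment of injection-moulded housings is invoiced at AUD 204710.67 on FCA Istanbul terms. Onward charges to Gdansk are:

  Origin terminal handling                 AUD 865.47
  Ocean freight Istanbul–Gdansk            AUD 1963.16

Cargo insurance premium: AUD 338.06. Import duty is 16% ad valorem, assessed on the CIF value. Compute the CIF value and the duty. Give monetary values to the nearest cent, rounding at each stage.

CIF value: AUD 207877.36; import duty: AUD 33260.38

CIF = FCA price + pre-shipment costs + freight + insurance
CIF = 204710.67 + 865.47 + 1963.16 + 338.06 = 207877.36
Import duty = 207877.36 × 16% = 33260.38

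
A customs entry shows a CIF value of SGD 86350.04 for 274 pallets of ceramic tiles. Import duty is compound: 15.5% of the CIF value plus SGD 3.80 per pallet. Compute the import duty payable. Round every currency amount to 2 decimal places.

Import duty: SGD 14425.46

Ad valorem component: 86350.04 × 15.5% = 13384.26
Specific component: 274 × 3.80 = 1041.20
Import duty = 13384.26 + 1041.20 = 14425.46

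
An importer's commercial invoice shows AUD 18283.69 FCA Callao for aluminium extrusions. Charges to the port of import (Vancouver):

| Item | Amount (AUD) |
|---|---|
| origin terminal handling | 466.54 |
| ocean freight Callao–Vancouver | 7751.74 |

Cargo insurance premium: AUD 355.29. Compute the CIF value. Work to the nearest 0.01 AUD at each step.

CIF = FCA price + pre-shipment costs + freight + insurance
CIF = 18283.69 + 466.54 + 7751.74 + 355.29 = 26857.26

CIF value: AUD 26857.26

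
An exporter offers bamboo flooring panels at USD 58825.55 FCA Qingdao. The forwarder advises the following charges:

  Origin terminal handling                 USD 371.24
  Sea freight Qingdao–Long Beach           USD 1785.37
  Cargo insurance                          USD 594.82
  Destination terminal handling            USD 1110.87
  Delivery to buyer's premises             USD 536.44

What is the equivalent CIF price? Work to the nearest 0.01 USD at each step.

Not relevant to the conversion: destination terminal, delivery — on the buyer under both terms; not part of either seller's price.
From FCA to CIF, the seller additionally bears: origin terminal, freight, insurance.
CIF price = 58825.55 + 371.24 + 1785.37 + 594.82 = 61576.98

CIF price: USD 61576.98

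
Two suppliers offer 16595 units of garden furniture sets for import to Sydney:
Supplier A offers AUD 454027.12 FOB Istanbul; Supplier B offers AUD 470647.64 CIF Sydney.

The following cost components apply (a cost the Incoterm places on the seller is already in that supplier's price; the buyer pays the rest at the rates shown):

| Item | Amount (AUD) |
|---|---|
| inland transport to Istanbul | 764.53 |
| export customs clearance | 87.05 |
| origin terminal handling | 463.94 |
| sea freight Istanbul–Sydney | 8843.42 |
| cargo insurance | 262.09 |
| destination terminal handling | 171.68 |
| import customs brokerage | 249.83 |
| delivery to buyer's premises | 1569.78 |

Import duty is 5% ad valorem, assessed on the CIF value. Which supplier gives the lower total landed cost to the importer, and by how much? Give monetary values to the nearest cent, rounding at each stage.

Supplier A (FOB):
CIF value = FOB price + freight + insurance = 454027.12 + 8843.42 + 262.09 = 463132.63
Import duty = 463132.63 × 5% = 23156.63
Buyer bears (A): 8843.42 + 262.09 + 171.68 + 249.83 + 1569.78 = 11096.80
Landed cost (A) = invoice 454027.12 + 11096.80 + duty 23156.63 = 488280.55
Supplier B (CIF):
The CIF price already equals the CIF value: 470647.64
Import duty = 470647.64 × 5% = 23532.38
Buyer bears (B): 171.68 + 249.83 + 1569.78 = 1991.29
Landed cost (B) = invoice 470647.64 + 1991.29 + duty 23532.38 = 496171.31
Difference = |488280.55 − 496171.31| = 7890.76

Supplier A is cheaper by AUD 7890.76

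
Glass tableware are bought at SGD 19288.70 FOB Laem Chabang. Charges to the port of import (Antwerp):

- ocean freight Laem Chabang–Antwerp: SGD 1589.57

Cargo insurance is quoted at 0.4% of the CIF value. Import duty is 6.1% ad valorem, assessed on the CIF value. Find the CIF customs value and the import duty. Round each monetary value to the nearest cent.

Let C be the CIF value. C = FOB price + freight + 0.4% × C
C − 0.4% × C = 19288.70 + 1589.57
0.996 × C = 20878.27
C = 20878.27 / 0.996 = 20962.12
Insurance premium = 0.4% × 20962.12 = 83.85
Import duty = 20962.12 × 6.1% = 1278.69

CIF value: SGD 20962.12; import duty: SGD 1278.69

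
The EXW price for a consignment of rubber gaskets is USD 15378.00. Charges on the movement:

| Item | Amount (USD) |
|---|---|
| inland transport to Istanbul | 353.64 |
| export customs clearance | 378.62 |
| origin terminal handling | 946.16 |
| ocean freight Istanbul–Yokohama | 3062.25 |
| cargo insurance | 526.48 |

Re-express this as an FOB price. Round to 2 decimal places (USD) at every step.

FOB price: USD 17056.42

Not relevant to the conversion: freight, insurance — on the buyer under both terms; not part of either seller's price.
From EXW to FOB, the seller additionally bears: inland to port, export clearance, origin terminal.
FOB price = 15378.00 + 353.64 + 378.62 + 946.16 = 17056.42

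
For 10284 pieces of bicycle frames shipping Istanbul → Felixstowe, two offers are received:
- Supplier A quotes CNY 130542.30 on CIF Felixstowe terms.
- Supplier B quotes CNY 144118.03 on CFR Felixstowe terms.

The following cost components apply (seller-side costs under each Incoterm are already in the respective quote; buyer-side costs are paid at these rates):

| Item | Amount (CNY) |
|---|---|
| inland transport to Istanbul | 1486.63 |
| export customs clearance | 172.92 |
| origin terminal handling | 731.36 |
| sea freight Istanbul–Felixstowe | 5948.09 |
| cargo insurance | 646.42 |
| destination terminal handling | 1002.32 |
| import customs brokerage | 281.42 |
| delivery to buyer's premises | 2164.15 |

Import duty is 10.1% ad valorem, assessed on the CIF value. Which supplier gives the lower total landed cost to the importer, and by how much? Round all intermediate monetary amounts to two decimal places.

Supplier A is cheaper by CNY 15658.59

Supplier A (CIF):
The CIF price already equals the CIF value: 130542.30
Import duty = 130542.30 × 10.1% = 13184.77
Buyer bears (A): 1002.32 + 281.42 + 2164.15 = 3447.89
Landed cost (A) = invoice 130542.30 + 3447.89 + duty 13184.77 = 147174.96
Supplier B (CFR):
CIF value = CFR price + insurance = 144118.03 + 646.42 = 144764.45
Import duty = 144764.45 × 10.1% = 14621.21
Buyer bears (B): 646.42 + 1002.32 + 281.42 + 2164.15 = 4094.31
Landed cost (B) = invoice 144118.03 + 4094.31 + duty 14621.21 = 162833.55
Difference = |147174.96 − 162833.55| = 15658.59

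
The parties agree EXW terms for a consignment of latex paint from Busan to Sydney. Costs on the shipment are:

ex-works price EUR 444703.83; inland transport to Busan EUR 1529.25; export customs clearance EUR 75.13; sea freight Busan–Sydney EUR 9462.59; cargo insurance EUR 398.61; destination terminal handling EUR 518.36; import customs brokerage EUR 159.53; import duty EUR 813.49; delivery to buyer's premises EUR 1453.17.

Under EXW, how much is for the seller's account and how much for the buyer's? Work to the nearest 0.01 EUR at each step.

Seller: EUR 444703.83; buyer: EUR 14410.13

EXW: the seller makes goods available at their premises; the buyer bears all onward costs.
Seller's account: goods 444703.83 = 444703.83
Buyer's account: inland to port 1529.25 + export clearance 75.13 + freight 9462.59 + insurance 398.61 + destination terminal 518.36 + brokerage 159.53 + duty 813.49 + delivery 1453.17 = 14410.13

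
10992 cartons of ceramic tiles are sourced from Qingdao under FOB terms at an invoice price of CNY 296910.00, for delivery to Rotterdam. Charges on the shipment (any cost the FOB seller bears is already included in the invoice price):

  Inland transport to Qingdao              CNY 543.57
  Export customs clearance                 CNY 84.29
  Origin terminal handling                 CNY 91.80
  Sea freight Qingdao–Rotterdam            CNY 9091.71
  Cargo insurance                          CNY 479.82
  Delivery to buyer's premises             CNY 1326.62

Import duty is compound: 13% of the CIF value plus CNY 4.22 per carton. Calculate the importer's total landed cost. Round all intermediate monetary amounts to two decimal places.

Total landed cost: CNY 394036.99

FOB: the seller bears costs until goods are on board at the origin port; the buyer bears freight, insurance and all costs thereafter.
Already in the invoice (seller's account under FOB): inland to port, export clearance, origin terminal — exclude.
CIF value = FOB price + freight + insurance = 296910.00 + 9091.71 + 479.82 = 306481.53
Ad valorem component: 306481.53 × 13% = 39842.60
Specific component: 10992 × 4.22 = 46386.24
Import duty = 39842.60 + 46386.24 = 86228.84
Buyer bears: freight 9091.71 + insurance 479.82 + delivery 1326.62 + duty 86228.84 = 97126.99
Landed cost = invoice 296910.00 + 97126.99 = 394036.99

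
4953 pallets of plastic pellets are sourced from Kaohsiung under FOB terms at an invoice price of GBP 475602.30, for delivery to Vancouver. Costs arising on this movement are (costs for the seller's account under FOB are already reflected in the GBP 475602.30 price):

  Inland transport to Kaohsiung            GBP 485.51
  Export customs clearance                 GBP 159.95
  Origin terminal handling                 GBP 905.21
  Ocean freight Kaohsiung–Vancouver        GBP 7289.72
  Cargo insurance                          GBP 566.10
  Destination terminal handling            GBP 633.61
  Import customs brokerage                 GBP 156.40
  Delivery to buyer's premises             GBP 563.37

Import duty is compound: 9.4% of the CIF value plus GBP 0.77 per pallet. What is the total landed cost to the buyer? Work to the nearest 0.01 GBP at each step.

Total landed cost: GBP 534070.37

FOB: the seller bears costs until goods are on board at the origin port; the buyer bears freight, insurance and all costs thereafter.
Already in the invoice (seller's account under FOB): inland to port, export clearance, origin terminal — exclude.
CIF value = FOB price + freight + insurance = 475602.30 + 7289.72 + 566.10 = 483458.12
Ad valorem component: 483458.12 × 9.4% = 45445.06
Specific component: 4953 × 0.77 = 3813.81
Import duty = 45445.06 + 3813.81 = 49258.87
Buyer bears: freight 7289.72 + insurance 566.10 + destination terminal 633.61 + brokerage 156.40 + delivery 563.37 + duty 49258.87 = 58468.07
Landed cost = invoice 475602.30 + 58468.07 = 534070.37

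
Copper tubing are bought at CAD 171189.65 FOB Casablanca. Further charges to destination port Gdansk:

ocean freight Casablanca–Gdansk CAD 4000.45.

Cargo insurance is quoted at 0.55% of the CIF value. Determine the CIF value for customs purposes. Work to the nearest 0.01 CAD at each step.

Let C be the CIF value. C = FOB price + freight + 0.55% × C
C − 0.55% × C = 171189.65 + 4000.45
0.9945 × C = 175190.10
C = 175190.10 / 0.9945 = 176158.97
Insurance premium = 0.55% × 176158.97 = 968.87

CIF value: CAD 176158.97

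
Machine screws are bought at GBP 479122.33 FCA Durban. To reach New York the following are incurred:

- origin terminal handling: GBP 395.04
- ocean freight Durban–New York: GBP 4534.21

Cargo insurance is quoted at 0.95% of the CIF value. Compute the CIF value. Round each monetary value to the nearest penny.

CIF value: GBP 488694.17

Let C be the CIF value. C = FCA price + pre-shipment costs + freight + 0.95% × C
C − 0.95% × C = 479122.33 + 395.04 + 4534.21
0.9905 × C = 484051.58
C = 484051.58 / 0.9905 = 488694.17
Insurance premium = 0.95% × 488694.17 = 4642.59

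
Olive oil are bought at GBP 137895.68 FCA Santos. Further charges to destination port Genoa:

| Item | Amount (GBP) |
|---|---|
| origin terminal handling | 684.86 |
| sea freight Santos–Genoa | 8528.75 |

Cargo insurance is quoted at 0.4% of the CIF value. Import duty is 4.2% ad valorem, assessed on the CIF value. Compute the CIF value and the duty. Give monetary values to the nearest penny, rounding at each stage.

CIF value: GBP 147700.09; import duty: GBP 6203.40

Let C be the CIF value. C = FCA price + pre-shipment costs + freight + 0.4% × C
C − 0.4% × C = 137895.68 + 684.86 + 8528.75
0.996 × C = 147109.29
C = 147109.29 / 0.996 = 147700.09
Insurance premium = 0.4% × 147700.09 = 590.80
Import duty = 147700.09 × 4.2% = 6203.40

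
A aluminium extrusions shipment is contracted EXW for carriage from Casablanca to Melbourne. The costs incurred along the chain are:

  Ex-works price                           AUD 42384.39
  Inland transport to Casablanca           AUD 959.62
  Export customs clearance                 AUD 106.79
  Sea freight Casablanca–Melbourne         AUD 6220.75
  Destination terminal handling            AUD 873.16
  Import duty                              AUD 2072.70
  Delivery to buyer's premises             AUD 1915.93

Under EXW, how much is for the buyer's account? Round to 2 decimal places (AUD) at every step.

EXW: the seller makes goods available at their premises; the buyer bears all onward costs.
Seller's account: goods 42384.39 = 42384.39
Buyer's account: inland to port 959.62 + export clearance 106.79 + freight 6220.75 + destination terminal 873.16 + duty 2072.70 + delivery 1915.93 = 12148.95

Buyer's account: AUD 12148.95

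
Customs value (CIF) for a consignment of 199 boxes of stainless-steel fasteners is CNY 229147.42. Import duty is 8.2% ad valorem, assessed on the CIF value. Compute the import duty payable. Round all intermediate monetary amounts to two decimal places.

Import duty: CNY 18790.09

Import duty = 229147.42 × 8.2% = 18790.09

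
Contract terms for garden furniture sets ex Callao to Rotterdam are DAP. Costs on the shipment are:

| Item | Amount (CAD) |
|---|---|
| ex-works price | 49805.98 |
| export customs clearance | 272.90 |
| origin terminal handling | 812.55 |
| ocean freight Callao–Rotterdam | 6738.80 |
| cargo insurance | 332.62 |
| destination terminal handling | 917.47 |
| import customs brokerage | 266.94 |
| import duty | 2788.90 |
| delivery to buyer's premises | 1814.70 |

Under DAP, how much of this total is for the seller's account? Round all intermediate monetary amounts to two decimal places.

Seller's account: CAD 60695.02

DAP: the seller bears all costs to the named destination except import duty and clearance.
Seller's account: goods 49805.98 + export clearance 272.90 + origin terminal 812.55 + freight 6738.80 + insurance 332.62 + destination terminal 917.47 + delivery 1814.70 = 60695.02
Buyer's account: brokerage 266.94 + duty 2788.90 = 3055.84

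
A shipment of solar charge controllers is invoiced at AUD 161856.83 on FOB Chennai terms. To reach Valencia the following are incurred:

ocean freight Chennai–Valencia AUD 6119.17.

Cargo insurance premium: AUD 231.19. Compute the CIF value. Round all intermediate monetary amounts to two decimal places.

CIF value: AUD 168207.19

CIF = FOB price + freight + insurance
CIF = 161856.83 + 6119.17 + 231.19 = 168207.19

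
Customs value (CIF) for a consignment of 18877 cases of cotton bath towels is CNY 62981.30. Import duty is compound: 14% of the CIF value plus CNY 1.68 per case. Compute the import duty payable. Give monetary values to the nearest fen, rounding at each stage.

Import duty: CNY 40530.74

Ad valorem component: 62981.30 × 14% = 8817.38
Specific component: 18877 × 1.68 = 31713.36
Import duty = 8817.38 + 31713.36 = 40530.74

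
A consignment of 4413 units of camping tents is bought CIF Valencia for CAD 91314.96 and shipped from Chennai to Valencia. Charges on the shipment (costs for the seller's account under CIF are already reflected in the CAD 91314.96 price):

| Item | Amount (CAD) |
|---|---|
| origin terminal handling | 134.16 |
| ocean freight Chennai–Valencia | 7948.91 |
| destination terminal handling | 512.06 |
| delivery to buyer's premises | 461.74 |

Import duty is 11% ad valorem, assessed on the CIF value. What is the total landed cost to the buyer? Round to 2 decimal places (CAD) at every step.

Total landed cost: CAD 102333.41

CIF: the seller pays costs through ocean freight and marine insurance to the destination port.
Already in the invoice (seller's account under CIF): origin terminal, freight — exclude.
The CIF price already equals the CIF value: 91314.96
Import duty = 91314.96 × 11% = 10044.65
Buyer bears: destination terminal 512.06 + delivery 461.74 + duty 10044.65 = 11018.45
Landed cost = invoice 91314.96 + 11018.45 = 102333.41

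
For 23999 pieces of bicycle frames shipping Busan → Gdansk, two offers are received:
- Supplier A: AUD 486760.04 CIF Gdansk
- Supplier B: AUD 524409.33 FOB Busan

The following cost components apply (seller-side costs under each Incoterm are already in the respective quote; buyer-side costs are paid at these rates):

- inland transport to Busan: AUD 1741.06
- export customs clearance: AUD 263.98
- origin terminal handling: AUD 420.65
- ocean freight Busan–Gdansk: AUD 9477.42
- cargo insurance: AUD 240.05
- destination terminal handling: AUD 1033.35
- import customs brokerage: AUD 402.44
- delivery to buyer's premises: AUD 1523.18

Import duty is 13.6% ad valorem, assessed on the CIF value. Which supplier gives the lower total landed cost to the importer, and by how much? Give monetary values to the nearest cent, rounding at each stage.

Supplier A is cheaper by AUD 53808.63

Supplier A (CIF):
The CIF price already equals the CIF value: 486760.04
Import duty = 486760.04 × 13.6% = 66199.37
Buyer bears (A): 1033.35 + 402.44 + 1523.18 = 2958.97
Landed cost (A) = invoice 486760.04 + 2958.97 + duty 66199.37 = 555918.38
Supplier B (FOB):
CIF value = FOB price + freight + insurance = 524409.33 + 9477.42 + 240.05 = 534126.80
Import duty = 534126.80 × 13.6% = 72641.24
Buyer bears (B): 9477.42 + 240.05 + 1033.35 + 402.44 + 1523.18 = 12676.44
Landed cost (B) = invoice 524409.33 + 12676.44 + duty 72641.24 = 609727.01
Difference = |555918.38 − 609727.01| = 53808.63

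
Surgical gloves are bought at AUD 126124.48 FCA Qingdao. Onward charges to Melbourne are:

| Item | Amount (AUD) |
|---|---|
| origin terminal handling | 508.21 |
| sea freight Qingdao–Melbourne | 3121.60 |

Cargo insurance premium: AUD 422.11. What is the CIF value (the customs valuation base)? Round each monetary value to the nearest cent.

CIF value: AUD 130176.40

CIF = FCA price + pre-shipment costs + freight + insurance
CIF = 126124.48 + 508.21 + 3121.60 + 422.11 = 130176.40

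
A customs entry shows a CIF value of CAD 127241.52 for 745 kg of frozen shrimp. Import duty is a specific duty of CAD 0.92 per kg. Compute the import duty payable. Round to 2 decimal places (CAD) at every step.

Import duty: CAD 685.40

Import duty = 745 × 0.92 = 685.40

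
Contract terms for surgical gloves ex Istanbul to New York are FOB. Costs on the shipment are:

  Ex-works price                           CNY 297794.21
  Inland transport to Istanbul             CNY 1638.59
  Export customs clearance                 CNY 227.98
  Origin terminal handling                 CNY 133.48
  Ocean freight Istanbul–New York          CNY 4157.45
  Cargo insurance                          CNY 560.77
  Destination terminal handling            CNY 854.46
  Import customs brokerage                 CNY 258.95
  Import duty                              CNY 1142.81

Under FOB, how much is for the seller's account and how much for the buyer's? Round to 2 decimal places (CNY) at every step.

Seller: CNY 299794.26; buyer: CNY 6974.44

FOB: the seller bears costs until goods are on board at the origin port; the buyer bears freight, insurance and all costs thereafter.
Seller's account: goods 297794.21 + inland to port 1638.59 + export clearance 227.98 + origin terminal 133.48 = 299794.26
Buyer's account: freight 4157.45 + insurance 560.77 + destination terminal 854.46 + brokerage 258.95 + duty 1142.81 = 6974.44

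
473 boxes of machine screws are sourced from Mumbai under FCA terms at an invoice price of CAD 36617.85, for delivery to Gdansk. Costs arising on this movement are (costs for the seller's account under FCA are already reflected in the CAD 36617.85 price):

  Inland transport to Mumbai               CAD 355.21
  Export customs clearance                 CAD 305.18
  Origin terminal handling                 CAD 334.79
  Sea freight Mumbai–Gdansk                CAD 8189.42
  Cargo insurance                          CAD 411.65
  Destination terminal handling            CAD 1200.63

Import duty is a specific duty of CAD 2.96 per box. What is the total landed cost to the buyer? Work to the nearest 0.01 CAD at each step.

Total landed cost: CAD 48154.42

FCA: the seller delivers export-cleared goods to the carrier; the buyer bears costs from that point.
Already in the invoice (seller's account under FCA): inland to port, export clearance — exclude.
CIF value = FCA price + origin terminal + freight + insurance = 36617.85 + 334.79 + 8189.42 + 411.65 = 45553.71
Import duty = 473 × 2.96 = 1400.08
Buyer bears: origin terminal 334.79 + freight 8189.42 + insurance 411.65 + destination terminal 1200.63 + duty 1400.08 = 11536.57
Landed cost = invoice 36617.85 + 11536.57 = 48154.42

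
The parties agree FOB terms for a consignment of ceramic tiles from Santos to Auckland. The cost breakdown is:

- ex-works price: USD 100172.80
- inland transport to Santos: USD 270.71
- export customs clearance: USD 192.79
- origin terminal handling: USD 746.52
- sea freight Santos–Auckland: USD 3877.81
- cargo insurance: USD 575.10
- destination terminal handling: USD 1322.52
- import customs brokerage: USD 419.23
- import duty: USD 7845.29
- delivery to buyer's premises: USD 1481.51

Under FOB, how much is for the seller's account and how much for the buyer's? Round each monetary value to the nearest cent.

Seller: USD 101382.82; buyer: USD 15521.46

FOB: the seller bears costs until goods are on board at the origin port; the buyer bears freight, insurance and all costs thereafter.
Seller's account: goods 100172.80 + inland to port 270.71 + export clearance 192.79 + origin terminal 746.52 = 101382.82
Buyer's account: freight 3877.81 + insurance 575.10 + destination terminal 1322.52 + brokerage 419.23 + duty 7845.29 + delivery 1481.51 = 15521.46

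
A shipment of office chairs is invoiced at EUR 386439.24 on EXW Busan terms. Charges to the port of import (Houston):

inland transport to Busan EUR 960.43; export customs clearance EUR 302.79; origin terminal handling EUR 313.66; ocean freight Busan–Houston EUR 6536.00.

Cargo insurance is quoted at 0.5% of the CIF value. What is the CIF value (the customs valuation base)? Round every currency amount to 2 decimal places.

CIF value: EUR 396534.79

Let C be the CIF value. C = EXW price + pre-shipment costs + freight + 0.5% × C
C − 0.5% × C = 386439.24 + 960.43 + 302.79 + 313.66 + 6536.00
0.995 × C = 394552.12
C = 394552.12 / 0.995 = 396534.79
Insurance premium = 0.5% × 396534.79 = 1982.67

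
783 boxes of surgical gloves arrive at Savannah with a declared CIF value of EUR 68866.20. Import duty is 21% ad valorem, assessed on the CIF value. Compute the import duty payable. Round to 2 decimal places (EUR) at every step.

Import duty: EUR 14461.90

Import duty = 68866.20 × 21% = 14461.90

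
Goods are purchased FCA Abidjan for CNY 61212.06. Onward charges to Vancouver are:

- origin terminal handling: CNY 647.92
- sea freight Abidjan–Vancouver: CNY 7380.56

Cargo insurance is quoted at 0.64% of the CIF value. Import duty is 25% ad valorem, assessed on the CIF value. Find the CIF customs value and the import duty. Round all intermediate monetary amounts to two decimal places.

Let C be the CIF value. C = FCA price + pre-shipment costs + freight + 0.64% × C
C − 0.64% × C = 61212.06 + 647.92 + 7380.56
0.9936 × C = 69240.54
C = 69240.54 / 0.9936 = 69686.53
Insurance premium = 0.64% × 69686.53 = 445.99
Import duty = 69686.53 × 25% = 17421.63

CIF value: CNY 69686.53; import duty: CNY 17421.63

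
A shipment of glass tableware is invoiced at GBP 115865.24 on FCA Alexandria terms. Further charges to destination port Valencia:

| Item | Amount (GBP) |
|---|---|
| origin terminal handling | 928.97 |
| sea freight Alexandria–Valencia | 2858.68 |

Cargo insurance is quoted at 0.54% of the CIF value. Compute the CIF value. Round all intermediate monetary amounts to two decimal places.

Let C be the CIF value. C = FCA price + pre-shipment costs + freight + 0.54% × C
C − 0.54% × C = 115865.24 + 928.97 + 2858.68
0.9946 × C = 119652.89
C = 119652.89 / 0.9946 = 120302.52
Insurance premium = 0.54% × 120302.52 = 649.63

CIF value: GBP 120302.52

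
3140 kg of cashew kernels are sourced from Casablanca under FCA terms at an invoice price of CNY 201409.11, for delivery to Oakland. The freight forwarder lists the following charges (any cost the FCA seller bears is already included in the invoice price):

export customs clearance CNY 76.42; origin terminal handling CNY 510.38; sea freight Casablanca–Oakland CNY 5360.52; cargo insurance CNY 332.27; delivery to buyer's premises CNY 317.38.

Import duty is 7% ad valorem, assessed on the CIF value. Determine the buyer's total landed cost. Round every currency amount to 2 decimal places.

Total landed cost: CNY 222462.52

FCA: the seller delivers export-cleared goods to the carrier; the buyer bears costs from that point.
Already in the invoice (seller's account under FCA): export clearance — exclude.
CIF value = FCA price + origin terminal + freight + insurance = 201409.11 + 510.38 + 5360.52 + 332.27 = 207612.28
Import duty = 207612.28 × 7% = 14532.86
Buyer bears: origin terminal 510.38 + freight 5360.52 + insurance 332.27 + delivery 317.38 + duty 14532.86 = 21053.41
Landed cost = invoice 201409.11 + 21053.41 = 222462.52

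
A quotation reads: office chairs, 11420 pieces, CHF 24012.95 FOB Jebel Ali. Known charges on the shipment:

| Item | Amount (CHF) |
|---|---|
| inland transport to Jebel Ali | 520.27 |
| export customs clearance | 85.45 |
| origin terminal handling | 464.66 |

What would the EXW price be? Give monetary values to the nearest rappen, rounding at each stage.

EXW price: CHF 22942.57

From FOB to EXW, the seller no longer bears: inland to port, export clearance, origin terminal.
EXW price = 24012.95 − 520.27 − 85.45 − 464.66 = 22942.57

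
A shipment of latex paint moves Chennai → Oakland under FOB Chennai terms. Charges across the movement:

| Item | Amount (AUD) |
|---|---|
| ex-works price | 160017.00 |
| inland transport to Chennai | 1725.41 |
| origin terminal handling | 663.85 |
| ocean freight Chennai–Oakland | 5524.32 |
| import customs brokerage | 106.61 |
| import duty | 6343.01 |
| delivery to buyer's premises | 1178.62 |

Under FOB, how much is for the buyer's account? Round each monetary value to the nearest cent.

Buyer's account: AUD 13152.56

FOB: the seller bears costs until goods are on board at the origin port; the buyer bears freight, insurance and all costs thereafter.
Seller's account: goods 160017.00 + inland to port 1725.41 + origin terminal 663.85 = 162406.26
Buyer's account: freight 5524.32 + brokerage 106.61 + duty 6343.01 + delivery 1178.62 = 13152.56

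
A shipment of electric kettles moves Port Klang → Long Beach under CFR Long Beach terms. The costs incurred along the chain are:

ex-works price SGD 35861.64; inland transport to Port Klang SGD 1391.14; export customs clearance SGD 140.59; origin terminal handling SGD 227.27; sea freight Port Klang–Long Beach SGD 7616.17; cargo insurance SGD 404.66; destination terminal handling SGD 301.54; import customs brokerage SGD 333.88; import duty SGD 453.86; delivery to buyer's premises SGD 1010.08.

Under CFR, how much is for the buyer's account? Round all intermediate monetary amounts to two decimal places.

Buyer's account: SGD 2504.02

CFR: the seller pays costs through ocean freight to the destination port, but not insurance.
Seller's account: goods 35861.64 + inland to port 1391.14 + export clearance 140.59 + origin terminal 227.27 + freight 7616.17 = 45236.81
Buyer's account: insurance 404.66 + destination terminal 301.54 + brokerage 333.88 + duty 453.86 + delivery 1010.08 = 2504.02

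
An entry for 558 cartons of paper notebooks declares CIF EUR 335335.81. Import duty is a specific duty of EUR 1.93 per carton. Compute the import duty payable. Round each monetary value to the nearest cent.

Import duty = 558 × 1.93 = 1076.94

Import duty: EUR 1076.94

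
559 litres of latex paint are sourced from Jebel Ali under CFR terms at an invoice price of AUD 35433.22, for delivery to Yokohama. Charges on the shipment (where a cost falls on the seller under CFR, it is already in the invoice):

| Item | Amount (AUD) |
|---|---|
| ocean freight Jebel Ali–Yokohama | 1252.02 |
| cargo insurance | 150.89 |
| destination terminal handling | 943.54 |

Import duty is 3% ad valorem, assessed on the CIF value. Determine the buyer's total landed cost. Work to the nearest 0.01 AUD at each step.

CFR: the seller pays costs through ocean freight to the destination port, but not insurance.
Already in the invoice (seller's account under CFR): freight — exclude.
CIF value = CFR price + insurance = 35433.22 + 150.89 = 35584.11
Import duty = 35584.11 × 3% = 1067.52
Buyer bears: insurance 150.89 + destination terminal 943.54 + duty 1067.52 = 2161.95
Landed cost = invoice 35433.22 + 2161.95 = 37595.17

Total landed cost: AUD 37595.17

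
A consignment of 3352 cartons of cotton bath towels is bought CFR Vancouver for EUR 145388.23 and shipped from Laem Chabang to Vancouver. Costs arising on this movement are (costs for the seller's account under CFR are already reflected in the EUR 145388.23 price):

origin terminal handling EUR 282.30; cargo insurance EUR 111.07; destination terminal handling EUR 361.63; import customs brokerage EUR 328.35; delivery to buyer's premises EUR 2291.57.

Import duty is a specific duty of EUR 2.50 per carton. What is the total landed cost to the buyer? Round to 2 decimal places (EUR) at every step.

CFR: the seller pays costs through ocean freight to the destination port, but not insurance.
Already in the invoice (seller's account under CFR): origin terminal — exclude.
CIF value = CFR price + insurance = 145388.23 + 111.07 = 145499.30
Import duty = 3352 × 2.50 = 8380.00
Buyer bears: insurance 111.07 + destination terminal 361.63 + brokerage 328.35 + delivery 2291.57 + duty 8380.00 = 11472.62
Landed cost = invoice 145388.23 + 11472.62 = 156860.85

Total landed cost: EUR 156860.85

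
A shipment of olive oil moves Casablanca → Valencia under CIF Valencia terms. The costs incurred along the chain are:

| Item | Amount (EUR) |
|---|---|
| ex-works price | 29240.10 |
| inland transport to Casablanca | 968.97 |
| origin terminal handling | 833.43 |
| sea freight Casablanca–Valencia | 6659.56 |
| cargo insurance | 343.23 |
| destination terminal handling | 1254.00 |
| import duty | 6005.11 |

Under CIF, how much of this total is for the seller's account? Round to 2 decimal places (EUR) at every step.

CIF: the seller pays costs through ocean freight and marine insurance to the destination port.
Seller's account: goods 29240.10 + inland to port 968.97 + origin terminal 833.43 + freight 6659.56 + insurance 343.23 = 38045.29
Buyer's account: destination terminal 1254.00 + duty 6005.11 = 7259.11

Seller's account: EUR 38045.29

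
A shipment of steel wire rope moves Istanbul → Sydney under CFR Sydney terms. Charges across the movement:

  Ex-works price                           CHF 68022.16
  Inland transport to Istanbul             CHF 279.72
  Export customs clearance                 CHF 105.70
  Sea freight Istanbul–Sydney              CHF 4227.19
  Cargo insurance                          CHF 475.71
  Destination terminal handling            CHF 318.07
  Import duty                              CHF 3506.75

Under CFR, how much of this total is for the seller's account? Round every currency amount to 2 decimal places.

Seller's account: CHF 72634.77

CFR: the seller pays costs through ocean freight to the destination port, but not insurance.
Seller's account: goods 68022.16 + inland to port 279.72 + export clearance 105.70 + freight 4227.19 = 72634.77
Buyer's account: insurance 475.71 + destination terminal 318.07 + duty 3506.75 = 4300.53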